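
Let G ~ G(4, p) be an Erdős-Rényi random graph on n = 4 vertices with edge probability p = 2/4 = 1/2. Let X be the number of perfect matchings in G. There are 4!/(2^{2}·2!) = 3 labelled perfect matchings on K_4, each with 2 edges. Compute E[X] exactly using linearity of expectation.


K_4 has 4!/(2^{2}·2!) = 3 labelled perfect matchings.
For each such perfect matching H, let X_H = 1 if all 2 edges of H are present in G. Then P[X_H = 1] = p^{2} = (1/2)^{2} = 1/4.
By linearity: E[X] = Σ_H E[X_H] = 3 · p^{2} = 3 · 1/4 = 3/4.
Numerically: E[X] ≈ 0.75.

E[X] = 3 · (1/2)^{2} = 3/4 ≈ 0.75.


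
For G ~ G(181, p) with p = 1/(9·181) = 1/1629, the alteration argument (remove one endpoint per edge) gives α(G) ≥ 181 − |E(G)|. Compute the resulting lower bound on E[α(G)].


E[|E(G)|] = C(181, 2)·p = 16290 · (1/1629) = 10.
E[α(G)] ≥ n − E[|E(G)|] = 181 − 10 = 171.
Numerically: ≈ 171.00000.
(This is only a lower bound; the true E[α(G)] may be larger.)

E[α(G)] ≥ 171 ≈ 171.00000.


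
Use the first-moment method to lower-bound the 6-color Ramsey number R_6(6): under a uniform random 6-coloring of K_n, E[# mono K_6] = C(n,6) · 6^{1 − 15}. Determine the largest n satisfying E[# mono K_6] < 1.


We need C(n, 6) · 6^{1 − 15} < 1, i.e. C(n, 6) < 6^{15 − 1} = 78364164096.
Check values of n near the boundary:
  n = 196: C(196, 6) = 72887293024; 72887293024 < 78364164096? YES
  n = 197: C(197, 6) = 75176946208; 75176946208 < 78364164096? YES
  n = 198: C(198, 6) = 77526225777; 77526225777 < 78364164096? YES
  n = 199: C(199, 6) = 79936367511; 79936367511 < 78364164096? NO
  n = 200: C(200, 6) = 82408626300; 82408626300 < 78364164096? NO
  n = 201: C(201, 6) = 84944276340; 84944276340 < 78364164096? NO
The largest n with C(n, 6) < 78364164096 is n = 198 (where E[X] = 25842075259/26121388032 ≈ 0.989). Hence R_6(6) > 198, i.e. R_6(6) ≥ 199.

Largest n = 198; hence R_6(6) > 198.


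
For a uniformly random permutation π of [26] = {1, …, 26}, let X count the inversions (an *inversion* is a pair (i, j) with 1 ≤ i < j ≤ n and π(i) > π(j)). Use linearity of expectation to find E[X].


Write X = Σ X_I over the C(26, 2) = 325 pairs i < j, with X_I the indicator of one inversion.
There are 325 indicators.
For each fixed pair i < j, the values π(i) and π(j) are two distinct elements of {1, …, 26} in uniformly random order; by symmetry P[π(i) > π(j)] = 1/2.
By linearity: E[X] = 325 · (1/2) = C(26, 2) · (1/2) = 325/2 = 325/2 ≈ 162.500000.

E[X] = 325/2 = 162.500000.


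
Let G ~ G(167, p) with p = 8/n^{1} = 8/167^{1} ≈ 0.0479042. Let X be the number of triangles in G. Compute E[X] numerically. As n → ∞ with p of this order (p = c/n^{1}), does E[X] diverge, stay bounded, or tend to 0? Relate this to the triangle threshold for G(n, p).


Number of potential triangles: C(167, 3) = 762355.
Each occurs with probability p³ ≈ (0.0479042)³ ≈ 1.09931093e-04.
By linearity: E[X] = C(167, 3)·p³ ≈ 762355 · 1.09931093e-04 ≈ 83.806519.
Here α = 1, so p = 8/n is exactly at the triangle threshold p ~ 1/n. Asymptotically E[X] → c³/6 = 8³/6 = 256/3 ≈ 85.333333, a bounded constant. In this regime the triangle count is asymptotically Poisson(c³/6).

E[X] ≈ 83.806519; in regime p = Θ(1/n^{1}) E[X] stays bounded (at the triangle threshold p ~ 1/n).


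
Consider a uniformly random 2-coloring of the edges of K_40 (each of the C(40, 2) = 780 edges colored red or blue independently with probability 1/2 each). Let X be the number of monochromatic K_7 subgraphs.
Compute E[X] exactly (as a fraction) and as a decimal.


Let X = Σ_S X_S over the C(40, 7) = 18643560 subsets S of size 7, where X_S = 1 if the K_7 on S is monochromatic.
For a fixed S, the K_7 on S has C(7, 2) = 21 edges. P[all 21 edges red] = (1/2)^21, and likewise for blue, so P[monochromatic] = 2·(1/2)^21 = 2^{1 − 21} = 1/1048576.
By linearity: E[X] = C(40, 7) · 2^{1 − 21} = 18643560 · 1/1048576 = 2330445/131072.
Numerically: E[X] ≈ 17.779884.

E[X] = C(40,7)·2^(1−C(7,2)) = 2330445/131072 ≈ 17.779884.


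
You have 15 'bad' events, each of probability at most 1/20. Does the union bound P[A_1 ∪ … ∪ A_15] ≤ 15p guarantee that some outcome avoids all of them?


Union bound: P[∪_{i=1}^{15} A_i] ≤ Σ_i P[A_i] ≤ 15·p = 15·(1/20) = 3/4.
Numerically: 3/4 ≈ 0.7500.
Is 3/4 < 1? YES.
Since P[∪ A_i] ≤ 3/4 < 1, the complement has P[∩ A_i^c] ≥ 1 − 3/4 = 1/4 > 0, so some outcome avoids every A_i.

15·p = 3/4 ≈ 0.7500; existence CERTIFIED by the union bound.


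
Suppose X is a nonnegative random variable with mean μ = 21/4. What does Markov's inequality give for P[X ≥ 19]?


μ = E[X] = 21/4, a = 19.
Markov: P[X ≥ 19] ≤ μ/a = (21/4)/19 = 21/76.
Numerically: ≈ 0.2763.
(Since a = 19 > μ = 5.2500, the bound 21/76 is < 1 and informative.)

P[X ≥ 19] ≤ 21/76 ≈ 0.2763.


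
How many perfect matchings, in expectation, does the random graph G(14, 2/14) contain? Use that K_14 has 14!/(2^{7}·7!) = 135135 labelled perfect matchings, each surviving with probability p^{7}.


K_14 has 14!/(2^{7}·7!) = 135135 labelled perfect matchings.
For each such perfect matching H, let X_H = 1 if all 7 edges of H are present in G. Then P[X_H = 1] = p^{7} = (1/7)^{7} = 1/823543.
By linearity: E[X] = Σ_H E[X_H] = 135135 · p^{7} = 135135 · 1/823543 = 19305/117649.
Numerically: E[X] ≈ 0.164.

E[X] = 135135 · (1/7)^{7} = 19305/117649 ≈ 0.164.


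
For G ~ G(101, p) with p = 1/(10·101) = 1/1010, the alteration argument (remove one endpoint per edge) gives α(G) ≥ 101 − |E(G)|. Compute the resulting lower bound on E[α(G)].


E[|E(G)|] = C(101, 2)·p = 5050 · (1/1010) = 5.
E[α(G)] ≥ n − E[|E(G)|] = 101 − 5 = 96.
Numerically: ≈ 96.000000.
(This is only a lower bound; the true E[α(G)] may be larger.)

E[α(G)] ≥ 96 ≈ 96.000000.


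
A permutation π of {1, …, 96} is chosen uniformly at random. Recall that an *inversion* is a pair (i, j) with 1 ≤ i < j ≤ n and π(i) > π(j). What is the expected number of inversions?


Write X = Σ X_I over the C(96, 2) = 4560 pairs i < j, with X_I the indicator of one inversion.
There are 4560 indicators.
For each fixed pair i < j, the values π(i) and π(j) are two distinct elements of {1, …, 96} in uniformly random order; by symmetry P[π(i) > π(j)] = 1/2.
By linearity: E[X] = 4560 · (1/2) = C(96, 2) · (1/2) = 4560/2 = 2280 ≈ 2280.0000.

E[X] = 2280 = 2280.0000.


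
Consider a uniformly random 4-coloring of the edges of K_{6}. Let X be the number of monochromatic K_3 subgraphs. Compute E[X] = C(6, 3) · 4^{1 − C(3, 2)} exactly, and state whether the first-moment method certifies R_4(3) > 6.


E[X] = C(6, 3) · 4^{1 − 3} = 20 · 4^{−2} = 20/16.
As a reduced fraction: E[X] = 5/4 ≈ 1.2500000.
Is E[X] < 1? NO.
Since E[X] ≥ 1, the first-moment bound is inconclusive at n = 6; it does NOT by itself certify R_4(3) > 6.

E[X] = 5/4 ≈ 1.2500000; E[X] ≥ 1; first-moment method inconclusive here.


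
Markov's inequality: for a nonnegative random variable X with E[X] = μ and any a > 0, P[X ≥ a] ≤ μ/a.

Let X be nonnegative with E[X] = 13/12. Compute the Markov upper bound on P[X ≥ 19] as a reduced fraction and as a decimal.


μ = E[X] = 13/12, a = 19.
Markov: P[X ≥ 19] ≤ μ/a = (13/12)/19 = 13/228.
Numerically: ≈ 0.05702.
(Since a = 19 > μ = 1.08333, the bound 13/228 is < 1 and informative.)

P[X ≥ 19] ≤ 13/228 ≈ 0.05702.


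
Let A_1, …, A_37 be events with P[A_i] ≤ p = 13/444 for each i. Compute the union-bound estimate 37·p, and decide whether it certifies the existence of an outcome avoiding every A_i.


Union bound: P[∪_{i=1}^{37} A_i] ≤ Σ_i P[A_i] ≤ 37·p = 37·(13/444) = 13/12.
Numerically: 13/12 ≈ 1.083.
Is 13/12 < 1? NO.
Since the bound 13/12 is ≥ 1, the union bound is uninformative here; it does NOT by itself certify existence.

37·p = 13/12 ≈ 1.083; existence NOT certified by the union bound.


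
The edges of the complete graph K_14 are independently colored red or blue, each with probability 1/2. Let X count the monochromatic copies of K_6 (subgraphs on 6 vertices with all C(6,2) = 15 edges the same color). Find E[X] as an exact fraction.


Let X = Σ_S X_S over the C(14, 6) = 3003 subsets S of size 6, where X_S = 1 if the K_6 on S is monochromatic.
For a fixed S, the K_6 on S has C(6, 2) = 15 edges. P[all 15 edges red] = (1/2)^15, and likewise for blue, so P[monochromatic] = 2·(1/2)^15 = 2^{1 − 15} = 1/16384.
By linearity: E[X] = C(14, 6) · 2^{1 − 15} = 3003 · 1/16384 = 3003/16384.
Numerically: E[X] ≈ 0.1833.

E[X] = C(14,6)·2^(1−C(6,2)) = 3003/16384 ≈ 0.1833.


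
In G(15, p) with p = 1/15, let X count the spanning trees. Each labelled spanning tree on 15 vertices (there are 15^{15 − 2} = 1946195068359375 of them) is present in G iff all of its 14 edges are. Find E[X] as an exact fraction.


K_15 has 15^{15 − 2} = 1946195068359375 labelled spanning trees.
For each such spanning tree H, let X_H = 1 if all 14 edges of H are present in G. Then P[X_H = 1] = p^{14} = (1/15)^{14} = 1/29192926025390625.
Summing the indicators: E[X] = Σ_H E[X_H] = 1946195068359375 · p^{14} = 1946195068359375 · 1/29192926025390625 = 1/15.
Numerically: E[X] ≈ 0.066667.

E[X] = 1946195068359375 · (1/15)^{14} = 1/15 ≈ 0.066667.


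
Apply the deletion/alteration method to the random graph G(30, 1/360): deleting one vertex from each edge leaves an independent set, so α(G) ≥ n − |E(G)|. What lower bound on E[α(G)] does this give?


E[|E(G)|] = C(30, 2)·p = 435 · (1/360) = 29/24.
E[α(G)] ≥ n − E[|E(G)|] = 30 − 29/24 = 691/24.
Numerically: ≈ 28.7917.
(This is only a lower bound; the true E[α(G)] may be larger.)

E[α(G)] ≥ 691/24 ≈ 28.7917.


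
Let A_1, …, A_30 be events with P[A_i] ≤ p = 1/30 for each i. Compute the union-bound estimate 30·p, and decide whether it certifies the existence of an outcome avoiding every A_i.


Union bound: P[∪_{i=1}^{30} A_i] ≤ Σ_i P[A_i] ≤ 30·p = 30·(1/30) = 1.
Numerically: 1 ≈ 1.000.
Is 1 < 1? NO.
Since the bound 1 is ≥ 1, the union bound is uninformative here; it does NOT by itself certify existence.

30·p = 1 ≈ 1.000; existence NOT certified by the union bound.


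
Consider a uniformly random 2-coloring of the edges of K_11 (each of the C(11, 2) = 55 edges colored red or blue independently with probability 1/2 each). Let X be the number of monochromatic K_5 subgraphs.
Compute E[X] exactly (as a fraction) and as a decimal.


Let X = Σ_S X_S over the C(11, 5) = 462 subsets S of size 5, where X_S = 1 if the K_5 on S is monochromatic.
For a fixed S, the K_5 on S has C(5, 2) = 10 edges. P[all 10 edges red] = (1/2)^10, and likewise for blue, so P[monochromatic] = 2·(1/2)^10 = 2^{1 − 10} = 1/512.
By linearity: E[X] = C(11, 5) · 2^{1 − 10} = 462 · 1/512 = 231/256.
Numerically: E[X] ≈ 0.902.

E[X] = C(11,5)·2^(1−C(5,2)) = 231/256 ≈ 0.902.


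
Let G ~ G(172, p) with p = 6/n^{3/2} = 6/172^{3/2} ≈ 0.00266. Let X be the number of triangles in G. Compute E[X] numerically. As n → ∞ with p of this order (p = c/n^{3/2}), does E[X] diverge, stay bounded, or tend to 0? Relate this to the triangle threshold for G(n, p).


Number of potential triangles: C(172, 3) = 833340.
Each occurs with probability p³ ≈ (0.00266)³ ≈ 1.881810e-08.
By linearity: E[X] = C(172, 3)·p³ ≈ 833340 · 1.881810e-08 ≈ 0.0157.
Since α = 3/2 > 1, p = c/n^{3/2} = o(1/n) is below the triangle threshold p ~ 1/n. Asymptotically E[X] ~ (c³/6)·n^{3(1−α)} = (6³/6)·n^{-1.5} → 0, so by Markov's inequality G has no triangles w.h.p.

E[X] ≈ 0.0157; in regime p = Θ(1/n^{3/2}) E[X] tends to 0 (below the triangle threshold p ~ 1/n).


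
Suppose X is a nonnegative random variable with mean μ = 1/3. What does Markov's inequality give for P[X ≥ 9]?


μ = E[X] = 1/3, a = 9.
Markov: P[X ≥ 9] ≤ μ/a = (1/3)/9 = 1/27.
Numerically: ≈ 0.037.
(Since a = 9 > μ = 0.333, the bound 1/27 is < 1 and informative.)

P[X ≥ 9] ≤ 1/27 ≈ 0.037.


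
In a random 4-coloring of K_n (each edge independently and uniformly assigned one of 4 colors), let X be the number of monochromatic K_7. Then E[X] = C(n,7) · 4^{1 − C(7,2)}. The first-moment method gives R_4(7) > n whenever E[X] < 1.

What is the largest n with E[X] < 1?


We need C(n, 7) · 4^{1 − 21} < 1, i.e. C(n, 7) < 4^{21 − 1} = 1099511627776.
Check values of n near the boundary:
  n = 176: C(176, 7) = 919790691600; 919790691600 < 1099511627776? YES
  n = 177: C(177, 7) = 957664425960; 957664425960 < 1099511627776? YES
  n = 178: C(178, 7) = 996867063280; 996867063280 < 1099511627776? YES
  n = 179: C(179, 7) = 1037437234460; 1037437234460 < 1099511627776? YES
  n = 180: C(180, 7) = 1079414463600; 1079414463600 < 1099511627776? YES
  n = 181: C(181, 7) = 1122839183400; 1122839183400 < 1099511627776? NO
  n = 182: C(182, 7) = 1167752750736; 1167752750736 < 1099511627776? NO
  n = 183: C(183, 7) = 1214197462413; 1214197462413 < 1099511627776? NO
The largest n with C(n, 7) < 1099511627776 is n = 180 (where E[X] = 67463403975/68719476736 ≈ 0.982). Hence R_4(7) > 180, i.e. R_4(7) ≥ 181.

Largest n = 180; hence R_4(7) > 180.


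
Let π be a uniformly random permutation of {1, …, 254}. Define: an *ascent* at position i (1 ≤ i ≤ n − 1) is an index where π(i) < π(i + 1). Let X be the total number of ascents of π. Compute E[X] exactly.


Write X = Σ X_I over i = 1, …, 253, with X_I the indicator of one ascent.
There are 253 indicators.
For each fixed i, the pair (π(i), π(i+1)) is a uniformly random ordered pair of distinct values from {1, …, 254}; by symmetry P[π(i) < π(i+1)] = 1/2.
By linearity: E[X] = 253 · (1/2) = (254 − 1) · (1/2) = 253/2 ≈ 126.500.

E[X] = 253/2 = 126.500.


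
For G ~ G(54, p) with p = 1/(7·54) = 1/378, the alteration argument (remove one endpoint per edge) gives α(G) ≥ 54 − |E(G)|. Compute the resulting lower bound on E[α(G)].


E[|E(G)|] = C(54, 2)·p = 1431 · (1/378) = 53/14.
E[α(G)] ≥ n − E[|E(G)|] = 54 − 53/14 = 703/14.
Numerically: ≈ 50.214.
(This is only a lower bound; the true E[α(G)] may be larger.)

E[α(G)] ≥ 703/14 ≈ 50.214.


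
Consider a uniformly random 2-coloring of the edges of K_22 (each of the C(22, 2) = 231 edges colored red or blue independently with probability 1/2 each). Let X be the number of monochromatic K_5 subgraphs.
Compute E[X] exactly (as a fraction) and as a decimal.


Let X = Σ_S X_S over the C(22, 5) = 26334 subsets S of size 5, where X_S = 1 if the K_5 on S is monochromatic.
For a fixed S, the K_5 on S has C(5, 2) = 10 edges. P[all 10 edges red] = (1/2)^10, and likewise for blue, so P[monochromatic] = 2·(1/2)^10 = 2^{1 − 10} = 1/512.
Summing: E[X] = C(22, 5) · 2^{1 − 10} = 26334 · 1/512 = 13167/256.
Numerically: E[X] ≈ 51.433594.

E[X] = C(22,5)·2^(1−C(5,2)) = 13167/256 ≈ 51.433594.


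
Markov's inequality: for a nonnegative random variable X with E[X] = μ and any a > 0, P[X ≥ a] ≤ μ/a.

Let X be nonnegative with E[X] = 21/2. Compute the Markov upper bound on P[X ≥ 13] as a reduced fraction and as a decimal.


μ = E[X] = 21/2, a = 13.
Markov: P[X ≥ 13] ≤ μ/a = (21/2)/13 = 21/26.
Numerically: ≈ 0.8077.
(Since a = 13 > μ = 10.5000, the bound 21/26 is < 1 and informative.)

P[X ≥ 13] ≤ 21/26 ≈ 0.8077.


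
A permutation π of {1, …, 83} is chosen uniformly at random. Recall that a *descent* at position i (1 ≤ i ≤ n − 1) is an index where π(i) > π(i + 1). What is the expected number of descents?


Write X = Σ X_I over i = 1, …, 82, with X_I the indicator of one descent.
There are 82 indicators.
For each fixed i, the pair (π(i), π(i+1)) is a uniformly random ordered pair of distinct values from {1, …, 83}; by symmetry P[π(i) > π(i+1)] = 1/2.
By linearity: E[X] = 82 · (1/2) = (83 − 1) · (1/2) = 41 ≈ 41.0000.

E[X] = 41 = 41.0000.


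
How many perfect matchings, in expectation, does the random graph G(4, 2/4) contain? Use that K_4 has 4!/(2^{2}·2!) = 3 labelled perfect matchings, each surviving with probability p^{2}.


K_4 has 4!/(2^{2}·2!) = 3 labelled perfect matchings.
For each such perfect matching H, let X_H = 1 if all 2 edges of H are present in G. Then P[X_H = 1] = p^{2} = (1/2)^{2} = 1/4.
Summing the indicators: E[X] = Σ_H E[X_H] = 3 · p^{2} = 3 · 1/4 = 3/4.
Numerically: E[X] ≈ 0.75.

E[X] = 3 · (1/2)^{2} = 3/4 ≈ 0.75.


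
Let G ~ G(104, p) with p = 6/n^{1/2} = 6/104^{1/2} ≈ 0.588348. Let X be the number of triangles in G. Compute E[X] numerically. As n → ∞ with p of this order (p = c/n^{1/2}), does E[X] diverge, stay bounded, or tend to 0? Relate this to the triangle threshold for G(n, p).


Number of potential triangles: C(104, 3) = 182104.
Each occurs with probability p³ ≈ (0.588348)³ ≈ 2.03659063e-01.
By linearity: E[X] = C(104, 3)·p³ ≈ 182104 · 2.03659063e-01 ≈ 37087.130084.
Since α = 1/2 < 1, p = c/n^{1/2} ≫ 1/n is above the triangle threshold p ~ 1/n. Asymptotically E[X] ~ (c³/6)·n^{3(1−α)} = (6³/6)·n^{1.5} → ∞; triangles are abundant w.h.p.

E[X] ≈ 37087.130084; in regime p = Θ(1/n^{1/2}) E[X] diverges (above the triangle threshold p ~ 1/n).


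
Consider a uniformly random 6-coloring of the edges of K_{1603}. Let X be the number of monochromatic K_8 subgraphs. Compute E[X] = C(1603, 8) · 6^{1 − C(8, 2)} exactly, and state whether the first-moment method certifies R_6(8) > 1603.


E[X] = C(1603, 8) · 6^{1 − 28} = 1062551202482611197720 · 6^{−27} = 1062551202482611197720/1023490369077469249536.
As a reduced fraction: E[X] = 14757655590036266635/14215144014964850688 ≈ 1.0381643.
Is E[X] < 1? NO.
Since E[X] ≥ 1, the first-moment bound is inconclusive at n = 1603; it does NOT by itself certify R_6(8) > 1603.

E[X] = 14757655590036266635/14215144014964850688 ≈ 1.0381643; E[X] ≥ 1; first-moment method inconclusive here.


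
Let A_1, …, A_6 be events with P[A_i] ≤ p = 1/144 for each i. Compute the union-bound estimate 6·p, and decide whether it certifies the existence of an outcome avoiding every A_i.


Union bound: P[∪_{i=1}^{6} A_i] ≤ Σ_i P[A_i] ≤ 6·p = 6·(1/144) = 1/24.
Numerically: 1/24 ≈ 0.0416667.
Is 1/24 < 1? YES.
Since P[∪ A_i] ≤ 1/24 < 1, the complement has P[∩ A_i^c] ≥ 1 − 1/24 = 23/24 > 0, so some outcome avoids every A_i.

6·p = 1/24 ≈ 0.0416667; existence CERTIFIED by the union bound.


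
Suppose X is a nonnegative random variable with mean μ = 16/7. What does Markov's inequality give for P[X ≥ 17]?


μ = E[X] = 16/7, a = 17.
Markov: P[X ≥ 17] ≤ μ/a = (16/7)/17 = 16/119.
Numerically: ≈ 0.1345.
(Since a = 17 > μ = 2.2857, the bound 16/119 is < 1 and informative.)

P[X ≥ 17] ≤ 16/119 ≈ 0.1345.


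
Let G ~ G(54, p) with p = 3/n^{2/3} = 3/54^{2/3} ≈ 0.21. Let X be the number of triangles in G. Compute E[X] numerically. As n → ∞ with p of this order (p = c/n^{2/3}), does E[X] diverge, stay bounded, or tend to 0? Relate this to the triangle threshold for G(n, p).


Number of potential triangles: C(54, 3) = 24804.
Each occurs with probability p³ ≈ (0.21)³ ≈ 9.25926e-03.
By linearity: E[X] = C(54, 3)·p³ ≈ 24804 · 9.25926e-03 ≈ 229.667.
Since α = 2/3 < 1, p = c/n^{2/3} ≫ 1/n is above the triangle threshold p ~ 1/n. Asymptotically E[X] ~ (c³/6)·n^{3(1−α)} = (3³/6)·n^{1} → ∞; triangles are abundant w.h.p.

E[X] ≈ 229.667; in regime p = Θ(1/n^{2/3}) E[X] diverges (above the triangle threshold p ~ 1/n).


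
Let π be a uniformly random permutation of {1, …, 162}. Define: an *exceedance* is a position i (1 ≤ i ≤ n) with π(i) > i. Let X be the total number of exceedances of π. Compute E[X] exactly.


Write X = Σ_{i=1}^{162} X_i, where X_i = 1_{π(i) > i}.
For each fixed i, π(i) is uniform over {1, …, 162} (marginal of a uniform permutation), so P[π(i) > i] = (n − i)/n. Summing: Σ_{i=1}^{162} (n − i)/n = (0 + 1 + … + 161)/162 = 162(162 − 1)/(2·162) = (162 − 1)/2.
Hence E[X] = Σ_{i=1}^{162} (162 − i)/162 = 161/2 ≈ 80.50000.

E[X] = 161/2 = 80.50000.


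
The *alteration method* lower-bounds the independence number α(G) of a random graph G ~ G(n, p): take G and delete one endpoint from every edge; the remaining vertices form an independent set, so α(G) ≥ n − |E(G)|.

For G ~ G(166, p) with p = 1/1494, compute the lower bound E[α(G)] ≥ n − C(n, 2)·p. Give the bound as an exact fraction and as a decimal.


E[|E(G)|] = C(166, 2)·p = 13695 · (1/1494) = 55/6.
E[α(G)] ≥ n − E[|E(G)|] = 166 − 55/6 = 941/6.
Numerically: ≈ 156.8333.
(This is only a lower bound; the true E[α(G)] may be larger.)

E[α(G)] ≥ 941/6 ≈ 156.8333.


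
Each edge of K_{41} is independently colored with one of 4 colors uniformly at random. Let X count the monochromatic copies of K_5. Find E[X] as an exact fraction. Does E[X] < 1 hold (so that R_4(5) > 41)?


E[X] = C(41, 5) · 4^{1 − 10} = 749398 · 4^{−9} = 749398/262144.
As a reduced fraction: E[X] = 374699/131072 ≈ 2.85873.
Is E[X] < 1? NO.
Since E[X] ≥ 1, the first-moment bound is inconclusive at n = 41; it does NOT by itself certify R_4(5) > 41.

E[X] = 374699/131072 ≈ 2.85873; E[X] ≥ 1; first-moment method inconclusive here.


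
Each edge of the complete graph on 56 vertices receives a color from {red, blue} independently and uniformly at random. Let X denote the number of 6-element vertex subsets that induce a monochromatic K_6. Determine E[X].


Let X = Σ_S X_S over the C(56, 6) = 32468436 subsets S of size 6, where X_S = 1 if the K_6 on S is monochromatic.
For a fixed S, the K_6 on S has C(6, 2) = 15 edges. P[all 15 edges red] = (1/2)^15, and likewise for blue, so P[monochromatic] = 2·(1/2)^15 = 2^{1 − 15} = 1/16384.
Summing: E[X] = C(56, 6) · 2^{1 − 15} = 32468436 · 1/16384 = 8117109/4096.
Numerically: E[X] ≈ 1981.716064.

E[X] = C(56,6)·2^(1−C(6,2)) = 8117109/4096 ≈ 1981.716064.


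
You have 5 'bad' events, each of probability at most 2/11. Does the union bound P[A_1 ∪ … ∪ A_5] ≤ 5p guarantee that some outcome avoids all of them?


Union bound: P[∪_{i=1}^{5} A_i] ≤ Σ_i P[A_i] ≤ 5·p = 5·(2/11) = 10/11.
Numerically: 10/11 ≈ 0.9090909.
Is 10/11 < 1? YES.
Since P[∪ A_i] ≤ 10/11 < 1, the complement has P[∩ A_i^c] ≥ 1 − 10/11 = 1/11 > 0, so some outcome avoids every A_i.

5·p = 10/11 ≈ 0.9090909; existence CERTIFIED by the union bound.


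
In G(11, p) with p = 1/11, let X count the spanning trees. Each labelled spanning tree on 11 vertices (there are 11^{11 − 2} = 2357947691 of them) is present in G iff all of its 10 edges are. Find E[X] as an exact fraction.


K_11 has 11^{11 − 2} = 2357947691 labelled spanning trees.
For each such spanning tree H, let X_H = 1 if all 10 edges of H are present in G. Then P[X_H = 1] = p^{10} = (1/11)^{10} = 1/25937424601.
Summing the indicators: E[X] = Σ_H E[X_H] = 2357947691 · p^{10} = 2357947691 · 1/25937424601 = 1/11.
Numerically: E[X] ≈ 0.0909091.

E[X] = 2357947691 · (1/11)^{10} = 1/11 ≈ 0.0909091.


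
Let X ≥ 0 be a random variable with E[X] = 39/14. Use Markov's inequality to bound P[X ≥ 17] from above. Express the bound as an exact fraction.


μ = E[X] = 39/14, a = 17.
Markov: P[X ≥ 17] ≤ μ/a = (39/14)/17 = 39/238.
Numerically: ≈ 0.1639.
(Since a = 17 > μ = 2.7857, the bound 39/238 is < 1 and informative.)

P[X ≥ 17] ≤ 39/238 ≈ 0.1639.


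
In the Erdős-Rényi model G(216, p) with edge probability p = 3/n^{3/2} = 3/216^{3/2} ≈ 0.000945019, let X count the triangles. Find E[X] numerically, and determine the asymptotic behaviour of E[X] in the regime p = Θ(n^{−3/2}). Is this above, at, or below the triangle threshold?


Number of potential triangles: C(216, 3) = 1656360.
Each occurs with probability p³ ≈ (0.000945019)³ ≈ 8.43960040e-10.
By linearity: E[X] = C(216, 3)·p³ ≈ 1656360 · 8.43960040e-10 ≈ 0.001398.
Since α = 3/2 > 1, p = c/n^{3/2} = o(1/n) is below the triangle threshold p ~ 1/n. Asymptotically E[X] ~ (c³/6)·n^{3(1−α)} = (3³/6)·n^{-1.5} → 0, so by Markov's inequality G has no triangles w.h.p.

E[X] ≈ 0.001398; in regime p = Θ(1/n^{3/2}) E[X] tends to 0 (below the triangle threshold p ~ 1/n).


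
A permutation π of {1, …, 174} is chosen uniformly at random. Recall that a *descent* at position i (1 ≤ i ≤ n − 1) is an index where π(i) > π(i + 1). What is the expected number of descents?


Write X = Σ X_I over i = 1, …, 173, with X_I the indicator of one descent.
There are 173 indicators.
For each fixed i, the pair (π(i), π(i+1)) is a uniformly random ordered pair of distinct values from {1, …, 174}; by symmetry P[π(i) > π(i+1)] = 1/2.
By linearity: E[X] = 173 · (1/2) = (174 − 1) · (1/2) = 173/2 ≈ 86.5000.

E[X] = 173/2 = 86.5000.


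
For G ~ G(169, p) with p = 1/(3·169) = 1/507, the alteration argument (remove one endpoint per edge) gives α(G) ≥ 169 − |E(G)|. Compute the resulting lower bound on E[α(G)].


E[|E(G)|] = C(169, 2)·p = 14196 · (1/507) = 28.
E[α(G)] ≥ n − E[|E(G)|] = 169 − 28 = 141.
Numerically: ≈ 141.0000.
(This is only a lower bound; the true E[α(G)] may be larger.)

E[α(G)] ≥ 141 ≈ 141.0000.


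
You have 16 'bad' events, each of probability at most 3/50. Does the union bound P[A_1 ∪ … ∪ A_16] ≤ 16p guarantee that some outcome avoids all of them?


Union bound: P[∪_{i=1}^{16} A_i] ≤ Σ_i P[A_i] ≤ 16·p = 16·(3/50) = 24/25.
Numerically: 24/25 ≈ 0.960.
Is 24/25 < 1? YES.
Since P[∪ A_i] ≤ 24/25 < 1, the complement has P[∩ A_i^c] ≥ 1 − 24/25 = 1/25 > 0, so some outcome avoids every A_i.

16·p = 24/25 ≈ 0.960; existence CERTIFIED by the union bound.


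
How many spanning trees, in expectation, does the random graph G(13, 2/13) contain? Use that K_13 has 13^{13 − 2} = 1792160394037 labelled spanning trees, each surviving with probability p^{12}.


K_13 has 13^{13 − 2} = 1792160394037 labelled spanning trees.
For each such spanning tree H, let X_H = 1 if all 12 edges of H are present in G. Then P[X_H = 1] = p^{12} = (2/13)^{12} = 4096/23298085122481.
By linearity: E[X] = Σ_H E[X_H] = 1792160394037 · p^{12} = 1792160394037 · 4096/23298085122481 = 4096/13.
Numerically: E[X] ≈ 315.08.

E[X] = 1792160394037 · (2/13)^{12} = 4096/13 ≈ 315.08.


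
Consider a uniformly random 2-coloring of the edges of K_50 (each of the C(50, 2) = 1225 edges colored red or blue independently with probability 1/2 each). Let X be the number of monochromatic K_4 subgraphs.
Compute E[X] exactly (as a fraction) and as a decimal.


Let X = Σ_S X_S over the C(50, 4) = 230300 subsets S of size 4, where X_S = 1 if the K_4 on S is monochromatic.
For a fixed S, the K_4 on S has C(4, 2) = 6 edges. P[all 6 edges red] = (1/2)^6, and likewise for blue, so P[monochromatic] = 2·(1/2)^6 = 2^{1 − 6} = 1/32.
Summing: E[X] = C(50, 4) · 2^{1 − 6} = 230300 · 1/32 = 57575/8.
Numerically: E[X] ≈ 7196.8750.

E[X] = C(50,4)·2^(1−C(4,2)) = 57575/8 ≈ 7196.8750.


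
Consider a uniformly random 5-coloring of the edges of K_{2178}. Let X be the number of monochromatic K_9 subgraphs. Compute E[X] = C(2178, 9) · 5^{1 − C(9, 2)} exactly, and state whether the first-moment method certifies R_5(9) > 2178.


E[X] = C(2178, 9) · 5^{1 − 36} = 2989303896287203303608800 · 5^{−35} = 2989303896287203303608800/2910383045673370361328125.
As a reduced fraction: E[X] = 119572155851488132144352/116415321826934814453125 ≈ 1.0271170.
Is E[X] < 1? NO.
Since E[X] ≥ 1, the first-moment bound is inconclusive at n = 2178; it does NOT by itself certify R_5(9) > 2178.

E[X] = 119572155851488132144352/116415321826934814453125 ≈ 1.0271170; E[X] ≥ 1; first-moment method inconclusive here.


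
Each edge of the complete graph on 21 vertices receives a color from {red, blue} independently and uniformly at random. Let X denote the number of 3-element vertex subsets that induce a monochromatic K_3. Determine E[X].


Let X = Σ_S X_S over the C(21, 3) = 1330 subsets S of size 3, where X_S = 1 if the K_3 on S is monochromatic.
For a fixed S, the K_3 on S has C(3, 2) = 3 edges. P[all 3 edges red] = (1/2)^3, and likewise for blue, so P[monochromatic] = 2·(1/2)^3 = 2^{1 − 3} = 1/4.
By linearity of expectation: E[X] = C(21, 3) · 2^{1 − 3} = 1330 · 1/4 = 665/2.
Numerically: E[X] ≈ 332.500.

E[X] = C(21,3)·2^(1−C(3,2)) = 665/2 ≈ 332.500.


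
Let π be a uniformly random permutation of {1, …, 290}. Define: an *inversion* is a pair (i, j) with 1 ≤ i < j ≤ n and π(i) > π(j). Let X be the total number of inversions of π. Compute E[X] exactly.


Write X = Σ X_I over the C(290, 2) = 41905 pairs i < j, with X_I the indicator of one inversion.
There are 41905 indicators.
For each fixed pair i < j, the values π(i) and π(j) are two distinct elements of {1, …, 290} in uniformly random order; by symmetry P[π(i) > π(j)] = 1/2.
By linearity: E[X] = 41905 · (1/2) = C(290, 2) · (1/2) = 41905/2 = 41905/2 ≈ 20952.500.

E[X] = 41905/2 = 20952.500.


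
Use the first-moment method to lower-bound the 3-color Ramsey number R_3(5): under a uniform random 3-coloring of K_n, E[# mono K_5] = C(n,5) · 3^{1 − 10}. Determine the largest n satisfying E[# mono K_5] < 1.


We need C(n, 5) · 3^{1 − 10} < 1, i.e. C(n, 5) < 3^{10 − 1} = 19683.
Check values of n near the boundary:
  n = 17: C(17, 5) = 6188; 6188 < 19683? YES
  n = 18: C(18, 5) = 8568; 8568 < 19683? YES
  n = 19: C(19, 5) = 11628; 11628 < 19683? YES
  n = 20: C(20, 5) = 15504; 15504 < 19683? YES
  n = 21: C(21, 5) = 20349; 20349 < 19683? NO
  n = 22: C(22, 5) = 26334; 26334 < 19683? NO
The largest n with C(n, 5) < 19683 is n = 20 (where E[X] = 5168/6561 ≈ 0.787685). Hence R_3(5) > 20, i.e. R_3(5) ≥ 21.

Largest n = 20; hence R_3(5) > 20.


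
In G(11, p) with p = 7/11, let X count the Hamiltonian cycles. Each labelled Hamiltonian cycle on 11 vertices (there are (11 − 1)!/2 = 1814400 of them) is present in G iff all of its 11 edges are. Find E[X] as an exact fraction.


K_11 has (11 − 1)!/2 = 1814400 labelled Hamiltonian cycles.
For each such Hamiltonian cycle H, let X_H = 1 if all 11 edges of H are present in G. Then P[X_H = 1] = p^{11} = (7/11)^{11} = 1977326743/285311670611.
Summing the indicators: E[X] = Σ_H E[X_H] = 1814400 · p^{11} = 1814400 · 1977326743/285311670611 = 3587661642499200/285311670611.
Numerically: E[X] ≈ 1.26e+04.

E[X] = 1814400 · (7/11)^{11} = 3587661642499200/285311670611 ≈ 1.26e+04.


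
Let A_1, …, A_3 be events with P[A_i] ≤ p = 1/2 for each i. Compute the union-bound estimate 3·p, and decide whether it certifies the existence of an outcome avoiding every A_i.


Union bound: P[∪_{i=1}^{3} A_i] ≤ Σ_i P[A_i] ≤ 3·p = 3·(1/2) = 3/2.
Numerically: 3/2 ≈ 1.5000.
Is 3/2 < 1? NO.
Since the bound 3/2 is ≥ 1, the union bound is uninformative here; it does NOT by itself certify existence.

3·p = 3/2 ≈ 1.5000; existence NOT certified by the union bound.


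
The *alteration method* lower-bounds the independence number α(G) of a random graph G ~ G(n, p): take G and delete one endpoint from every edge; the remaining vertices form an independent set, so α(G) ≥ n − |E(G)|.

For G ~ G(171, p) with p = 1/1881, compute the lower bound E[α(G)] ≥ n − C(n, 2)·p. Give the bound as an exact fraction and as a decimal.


E[|E(G)|] = C(171, 2)·p = 14535 · (1/1881) = 85/11.
E[α(G)] ≥ n − E[|E(G)|] = 171 − 85/11 = 1796/11.
Numerically: ≈ 163.273.
(This is only a lower bound; the true E[α(G)] may be larger.)

E[α(G)] ≥ 1796/11 ≈ 163.273.


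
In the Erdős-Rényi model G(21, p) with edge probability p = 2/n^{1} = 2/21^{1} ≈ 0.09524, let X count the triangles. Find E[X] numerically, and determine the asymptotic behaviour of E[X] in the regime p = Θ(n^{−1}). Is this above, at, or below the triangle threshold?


Number of potential triangles: C(21, 3) = 1330.
Each occurs with probability p³ ≈ (0.09524)³ ≈ 8.638376e-04.
By linearity: E[X] = C(21, 3)·p³ ≈ 1330 · 8.638376e-04 ≈ 1.1489.
Here α = 1, so p = 2/n is exactly at the triangle threshold p ~ 1/n. Asymptotically E[X] → c³/6 = 2³/6 = 4/3 ≈ 1.3333, a bounded constant. In this regime the triangle count is asymptotically Poisson(c³/6).

E[X] ≈ 1.1489; in regime p = Θ(1/n^{1}) E[X] stays bounded (at the triangle threshold p ~ 1/n).


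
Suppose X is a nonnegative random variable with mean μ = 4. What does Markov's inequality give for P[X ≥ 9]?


μ = E[X] = 4, a = 9.
Markov: P[X ≥ 9] ≤ μ/a = (4)/9 = 4/9.
Numerically: ≈ 0.444.
(Since a = 9 > μ = 4.000, the bound 4/9 is < 1 and informative.)

P[X ≥ 9] ≤ 4/9 ≈ 0.444.


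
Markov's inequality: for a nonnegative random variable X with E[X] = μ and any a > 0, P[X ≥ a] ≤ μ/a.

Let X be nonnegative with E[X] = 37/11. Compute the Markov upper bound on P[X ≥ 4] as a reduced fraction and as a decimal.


μ = E[X] = 37/11, a = 4.
Markov: P[X ≥ 4] ≤ μ/a = (37/11)/4 = 37/44.
Numerically: ≈ 0.84091.
(Since a = 4 > μ = 3.36364, the bound 37/44 is < 1 and informative.)

P[X ≥ 4] ≤ 37/44 ≈ 0.84091.


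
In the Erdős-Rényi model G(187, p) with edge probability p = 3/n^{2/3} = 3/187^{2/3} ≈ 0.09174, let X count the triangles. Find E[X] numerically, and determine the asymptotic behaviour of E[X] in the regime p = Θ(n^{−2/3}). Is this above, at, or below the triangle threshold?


Number of potential triangles: C(187, 3) = 1072445.
Each occurs with probability p³ ≈ (0.09174)³ ≈ 7.721124e-04.
By linearity: E[X] = C(187, 3)·p³ ≈ 1072445 · 7.721124e-04 ≈ 828.0481.
Since α = 2/3 < 1, p = c/n^{2/3} ≫ 1/n is above the triangle threshold p ~ 1/n. Asymptotically E[X] ~ (c³/6)·n^{3(1−α)} = (3³/6)·n^{1} → ∞; triangles are abundant w.h.p.

E[X] ≈ 828.0481; in regime p = Θ(1/n^{2/3}) E[X] diverges (above the triangle threshold p ~ 1/n).


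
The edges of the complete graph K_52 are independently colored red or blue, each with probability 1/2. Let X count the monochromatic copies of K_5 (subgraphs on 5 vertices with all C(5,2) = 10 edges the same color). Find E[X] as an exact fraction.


Let X = Σ_S X_S over the C(52, 5) = 2598960 subsets S of size 5, where X_S = 1 if the K_5 on S is monochromatic.
For a fixed S, the K_5 on S has C(5, 2) = 10 edges. P[all 10 edges red] = (1/2)^10, and likewise for blue, so P[monochromatic] = 2·(1/2)^10 = 2^{1 − 10} = 1/512.
By linearity: E[X] = C(52, 5) · 2^{1 − 10} = 2598960 · 1/512 = 162435/32.
Numerically: E[X] ≈ 5076.09375.

E[X] = C(52,5)·2^(1−C(5,2)) = 162435/32 ≈ 5076.09375.


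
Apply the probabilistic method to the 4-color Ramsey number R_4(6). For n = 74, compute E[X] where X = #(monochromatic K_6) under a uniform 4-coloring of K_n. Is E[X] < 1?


E[X] = C(74, 6) · 4^{1 − 15} = 185250786 · 4^{−14} = 185250786/268435456.
As a reduced fraction: E[X] = 92625393/134217728 ≈ 0.690.
Is E[X] < 1? YES.
Since E[X] < 1, there exists a 4-coloring of K_{74} with no monochromatic K_6; hence R_4(6) > 74.

E[X] = 92625393/134217728 ≈ 0.690; E[X] < 1, so R_4(6) > 74.


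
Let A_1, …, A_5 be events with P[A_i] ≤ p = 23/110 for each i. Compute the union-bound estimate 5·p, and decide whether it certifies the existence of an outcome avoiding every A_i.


Union bound: P[∪_{i=1}^{5} A_i] ≤ Σ_i P[A_i] ≤ 5·p = 5·(23/110) = 23/22.
Numerically: 23/22 ≈ 1.0454545.
Is 23/22 < 1? NO.
Since the bound 23/22 is ≥ 1, the union bound is uninformative here; it does NOT by itself certify existence.

5·p = 23/22 ≈ 1.0454545; existence NOT certified by the union bound.


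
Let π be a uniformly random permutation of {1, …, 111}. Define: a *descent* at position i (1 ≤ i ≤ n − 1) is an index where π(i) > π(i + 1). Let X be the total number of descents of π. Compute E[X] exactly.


Write X = Σ X_I over i = 1, …, 110, with X_I the indicator of one descent.
There are 110 indicators.
For each fixed i, the pair (π(i), π(i+1)) is a uniformly random ordered pair of distinct values from {1, …, 111}; by symmetry P[π(i) > π(i+1)] = 1/2.
By linearity: E[X] = 110 · (1/2) = (111 − 1) · (1/2) = 55 ≈ 55.000000.

E[X] = 55 = 55.000000.


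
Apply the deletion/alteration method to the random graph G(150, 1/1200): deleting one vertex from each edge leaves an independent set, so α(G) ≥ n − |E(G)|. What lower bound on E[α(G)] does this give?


E[|E(G)|] = C(150, 2)·p = 11175 · (1/1200) = 149/16.
E[α(G)] ≥ n − E[|E(G)|] = 150 − 149/16 = 2251/16.
Numerically: ≈ 140.687500.
(This is only a lower bound; the true E[α(G)] may be larger.)

E[α(G)] ≥ 2251/16 ≈ 140.687500.


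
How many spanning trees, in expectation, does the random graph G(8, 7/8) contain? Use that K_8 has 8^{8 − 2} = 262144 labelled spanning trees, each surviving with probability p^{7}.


K_8 has 8^{8 − 2} = 262144 labelled spanning trees.
For each such spanning tree H, let X_H = 1 if all 7 edges of H are present in G. Then P[X_H = 1] = p^{7} = (7/8)^{7} = 823543/2097152.
Summing the indicators: E[X] = Σ_H E[X_H] = 262144 · p^{7} = 262144 · 823543/2097152 = 823543/8.
Numerically: E[X] ≈ 1.029e+05.

E[X] = 262144 · (7/8)^{7} = 823543/8 ≈ 1.029e+05.


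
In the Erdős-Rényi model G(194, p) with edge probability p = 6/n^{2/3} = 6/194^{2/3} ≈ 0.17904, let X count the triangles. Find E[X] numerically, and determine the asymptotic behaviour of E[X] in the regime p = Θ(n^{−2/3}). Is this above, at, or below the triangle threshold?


Number of potential triangles: C(194, 3) = 1198144.
Each occurs with probability p³ ≈ (0.17904)³ ≈ 5.7391859e-03.
By linearity: E[X] = C(194, 3)·p³ ≈ 1198144 · 5.7391859e-03 ≈ 6876.37113.
Since α = 2/3 < 1, p = c/n^{2/3} ≫ 1/n is above the triangle threshold p ~ 1/n. Asymptotically E[X] ~ (c³/6)·n^{3(1−α)} = (6³/6)·n^{1} → ∞; triangles are abundant w.h.p.

E[X] ≈ 6876.37113; in regime p = Θ(1/n^{2/3}) E[X] diverges (above the triangle threshold p ~ 1/n).


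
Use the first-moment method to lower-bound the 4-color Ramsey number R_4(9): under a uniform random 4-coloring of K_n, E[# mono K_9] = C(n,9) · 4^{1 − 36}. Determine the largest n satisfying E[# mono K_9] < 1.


We need C(n, 9) · 4^{1 − 36} < 1, i.e. C(n, 9) < 4^{36 − 1} = 1180591620717411303424.
Check values of n near the boundary:
  n = 909: C(909, 9) = 1122169012923711463931; 1122169012923711463931 < 1180591620717411303424? YES
  n = 910: C(910, 9) = 1133378248346922788210; 1133378248346922788210 < 1180591620717411303424? YES
  n = 911: C(911, 9) = 1144686900492291197405; 1144686900492291197405 < 1180591620717411303424? YES
  n = 912: C(912, 9) = 1156095740032081475120; 1156095740032081475120 < 1180591620717411303424? YES
  n = 913: C(913, 9) = 1167605542753639808390; 1167605542753639808390 < 1180591620717411303424? YES
  n = 914: C(914, 9) = 1179217089587653905932; 1179217089587653905932 < 1180591620717411303424? YES
  n = 915: C(915, 9) = 1190931166636537885130; 1190931166636537885130 < 1180591620717411303424? NO
The largest n with C(n, 9) < 1180591620717411303424 is n = 914 (where E[X] = 294804272396913476483/295147905179352825856 ≈ 0.99884). Hence R_4(9) > 914, i.e. R_4(9) ≥ 915.

Largest n = 914; hence R_4(9) > 914.


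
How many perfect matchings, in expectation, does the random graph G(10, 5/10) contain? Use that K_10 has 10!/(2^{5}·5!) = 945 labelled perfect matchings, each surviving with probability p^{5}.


K_10 has 10!/(2^{5}·5!) = 945 labelled perfect matchings.
For each such perfect matching H, let X_H = 1 if all 5 edges of H are present in G. Then P[X_H = 1] = p^{5} = (1/2)^{5} = 1/32.
Summing the indicators: E[X] = Σ_H E[X_H] = 945 · p^{5} = 945 · 1/32 = 945/32.
Numerically: E[X] ≈ 29.5312.

E[X] = 945 · (1/2)^{5} = 945/32 ≈ 29.5312.


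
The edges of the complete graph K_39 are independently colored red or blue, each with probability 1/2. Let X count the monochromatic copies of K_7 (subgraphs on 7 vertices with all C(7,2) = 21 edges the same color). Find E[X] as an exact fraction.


Let X = Σ_S X_S over the C(39, 7) = 15380937 subsets S of size 7, where X_S = 1 if the K_7 on S is monochromatic.
For a fixed S, the K_7 on S has C(7, 2) = 21 edges. P[all 21 edges red] = (1/2)^21, and likewise for blue, so P[monochromatic] = 2·(1/2)^21 = 2^{1 − 21} = 1/1048576.
By linearity of expectation: E[X] = C(39, 7) · 2^{1 − 21} = 15380937 · 1/1048576 = 15380937/1048576.
Numerically: E[X] ≈ 14.668405.

E[X] = C(39,7)·2^(1−C(7,2)) = 15380937/1048576 ≈ 14.668405.
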